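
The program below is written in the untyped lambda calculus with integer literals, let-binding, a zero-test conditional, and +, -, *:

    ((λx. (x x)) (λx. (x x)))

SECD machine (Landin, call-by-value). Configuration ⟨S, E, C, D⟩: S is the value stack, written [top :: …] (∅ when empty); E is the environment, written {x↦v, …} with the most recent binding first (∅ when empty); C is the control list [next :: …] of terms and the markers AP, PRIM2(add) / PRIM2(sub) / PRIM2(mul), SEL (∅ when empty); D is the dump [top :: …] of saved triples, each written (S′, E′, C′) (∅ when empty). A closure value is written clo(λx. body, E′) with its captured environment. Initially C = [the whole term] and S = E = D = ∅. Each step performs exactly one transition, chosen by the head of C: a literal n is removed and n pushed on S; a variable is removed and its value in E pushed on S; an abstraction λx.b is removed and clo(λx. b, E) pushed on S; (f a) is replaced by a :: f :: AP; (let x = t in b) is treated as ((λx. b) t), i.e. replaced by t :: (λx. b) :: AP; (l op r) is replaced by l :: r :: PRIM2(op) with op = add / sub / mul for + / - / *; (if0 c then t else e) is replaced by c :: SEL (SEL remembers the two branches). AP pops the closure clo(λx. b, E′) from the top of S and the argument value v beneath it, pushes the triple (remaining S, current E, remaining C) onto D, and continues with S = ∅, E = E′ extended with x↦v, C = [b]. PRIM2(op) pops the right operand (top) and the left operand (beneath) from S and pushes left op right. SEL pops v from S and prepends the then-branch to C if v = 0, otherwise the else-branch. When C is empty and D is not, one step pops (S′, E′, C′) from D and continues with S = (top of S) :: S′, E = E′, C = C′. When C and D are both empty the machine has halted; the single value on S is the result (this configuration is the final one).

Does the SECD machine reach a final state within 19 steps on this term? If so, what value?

[0] [S=∅ | E=∅ | C=[((λx. (x x)) (λx. (x x)))] | D=∅]
[1] [S=∅ | E=∅ | C=[(λx. (x x)) :: (λx. (x x)) :: AP] | D=∅]
[2] [S=[clo(λx. (x x), ∅)] | E=∅ | C=[(λx. (x x)) :: AP] | D=∅]
[3] [S=[clo(λx. (x x), ∅) :: clo(λx. (x x), ∅)] | E=∅ | C=[AP] | D=∅]
[4] [S=∅ | E={x↦clo(λx. (x x), ∅)} | C=[(x x)] | D=[(∅, ∅, ∅)]]
[5] [S=∅ | E={x↦clo(λx. (x x), ∅)} | C=[x :: x :: AP] | D=[(∅, ∅, ∅)]]
[6] [S=[clo(λx. (x x), ∅)] | E={x↦clo(λx. (x x), ∅)} | C=[x :: AP] | D=[(∅, ∅, ∅)]]
[7] [S=[clo(λx. (x x), ∅) :: clo(λx. (x x), ∅)] | E={x↦clo(λx. (x x), ∅)} | C=[AP] | D=[(∅, ∅, ∅)]]
[8] [S=∅ | E={x↦clo(λx. (x x), ∅)} | C=[(x x)] | D=[(∅, {x↦clo(λx. (x x), ∅)}, ∅) :: (∅, ∅, ∅)]]
[9] [S=∅ | E={x↦clo(λx. (x x), ∅)} | C=[x :: x :: AP] | D=[(∅, {x↦clo(λx. (x x), ∅)}, ∅) :: (∅, ∅, ∅)]]
[10] [S=[clo(λx. (x x), ∅)] | E={x↦clo(λx. (x x), ∅)} | C=[x :: AP] | D=[(∅, {x↦clo(λx. (x x), ∅)}, ∅) :: (∅, ∅, ∅)]]
[11] [S=[clo(λx. (x x), ∅) :: clo(λx. (x x), ∅)] | E={x↦clo(λx. (x x), ∅)} | C=[AP] | D=[(∅, {x↦clo(λx. (x x), ∅)}, ∅) :: (∅, ∅, ∅)]]
[12] [S=∅ | E={x↦clo(λx. (x x), ∅)} | C=[(x x)] | D=[(∅, {x↦clo(λx. (x x), ∅)}, ∅) :: (∅, {x↦clo(λx. (x x), ∅)}, ∅) :: (∅, ∅, ∅)]]
[13] [S=∅ | E={x↦clo(λx. (x x), ∅)} | C=[x :: x :: AP] | D=[(∅, {x↦clo(λx. (x x), ∅)}, ∅) :: (∅, {x↦clo(λx. (x x), ∅)}, ∅) :: (∅, ∅, ∅)]]
[14] [S=[clo(λx. (x x), ∅)] | E={x↦clo(λx. (x x), ∅)} | C=[x :: AP] | D=[(∅, {x↦clo(λx. (x x), ∅)}, ∅) :: (∅, {x↦clo(λx. (x x), ∅)}, ∅) :: (∅, ∅, ∅)]]
[15] [S=[clo(λx. (x x), ∅) :: clo(λx. (x x), ∅)] | E={x↦clo(λx. (x x), ∅)} | C=[AP] | D=[(∅, {x↦clo(λx. (x x), ∅)}, ∅) :: (∅, {x↦clo(λx. (x x), ∅)}, ∅) :: (∅, ∅, ∅)]]
[16] [S=∅ | E={x↦clo(λx. (x x), ∅)} | C=[(x x)] | D=[(∅, {x↦clo(λx. (x x), ∅)}, ∅) :: (∅, {x↦clo(λx. (x x), ∅)}, ∅) :: (∅, {x↦clo(λx. (x x), ∅)}, ∅) :: (∅, ∅, ∅)]]
[17] [S=∅ | E={x↦clo(λx. (x x), ∅)} | C=[x :: x :: AP] | D=[(∅, {x↦clo(λx. (x x), ∅)}, ∅) :: (∅, {x↦clo(λx. (x x), ∅)}, ∅) :: (∅, {x↦clo(λx. (x x), ∅)}, ∅) :: (∅, ∅, ∅)]]
[18] [S=[clo(λx. (x x), ∅)] | E={x↦clo(λx. (x x), ∅)} | C=[x :: AP] | D=[(∅, {x↦clo(λx. (x x), ∅)}, ∅) :: (∅, {x↦clo(λx. (x x), ∅)}, ∅) :: (∅, {x↦clo(λx. (x x), ∅)}, ∅) :: (∅, ∅, ∅)]]
[19] [S=[clo(λx. (x x), ∅) :: clo(λx. (x x), ∅)] | E={x↦clo(λx. (x x), ∅)} | C=[AP] | D=[(∅, {x↦clo(λx. (x x), ∅)}, ∅) :: (∅, {x↦clo(λx. (x x), ∅)}, ∅) :: (∅, {x↦clo(λx. (x x), ∅)}, ∅) :: (∅, ∅, ∅)]]
→ 19 transitions taken and the configuration is still not final: no result within 19 steps

Answer: DIVERGES (no final state within 19 steps)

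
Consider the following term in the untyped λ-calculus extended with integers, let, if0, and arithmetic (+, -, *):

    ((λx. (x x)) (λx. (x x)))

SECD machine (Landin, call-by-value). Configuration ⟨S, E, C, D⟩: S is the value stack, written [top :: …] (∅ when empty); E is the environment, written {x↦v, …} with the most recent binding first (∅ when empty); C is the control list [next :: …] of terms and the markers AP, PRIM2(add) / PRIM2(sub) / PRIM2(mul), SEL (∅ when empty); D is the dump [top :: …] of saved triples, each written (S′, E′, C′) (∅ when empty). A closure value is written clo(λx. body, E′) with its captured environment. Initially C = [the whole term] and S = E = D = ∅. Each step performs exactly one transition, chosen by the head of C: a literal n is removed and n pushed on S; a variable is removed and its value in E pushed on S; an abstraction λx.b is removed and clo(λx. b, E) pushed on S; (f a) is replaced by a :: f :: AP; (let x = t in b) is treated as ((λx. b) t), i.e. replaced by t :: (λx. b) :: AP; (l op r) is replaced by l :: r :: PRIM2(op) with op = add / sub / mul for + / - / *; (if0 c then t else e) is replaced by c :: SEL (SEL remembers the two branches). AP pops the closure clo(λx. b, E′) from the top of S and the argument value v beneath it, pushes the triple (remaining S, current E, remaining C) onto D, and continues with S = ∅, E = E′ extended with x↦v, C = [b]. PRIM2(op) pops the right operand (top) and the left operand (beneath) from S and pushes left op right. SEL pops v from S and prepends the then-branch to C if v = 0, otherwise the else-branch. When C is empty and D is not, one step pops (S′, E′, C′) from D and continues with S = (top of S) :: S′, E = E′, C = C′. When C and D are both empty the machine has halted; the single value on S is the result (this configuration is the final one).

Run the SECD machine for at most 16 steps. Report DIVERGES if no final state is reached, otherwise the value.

[0] ⟨S=∅; E=∅; C=[((λx. (x x)) (λx. (x x)))]; D=∅⟩
[1] ⟨S=∅; E=∅; C=[(λx. (x x)) :: (λx. (x x)) :: AP]; D=∅⟩
[2] ⟨S=[clo(λx. (x x), ∅)]; E=∅; C=[(λx. (x x)) :: AP]; D=∅⟩
[3] ⟨S=[clo(λx. (x x), ∅) :: clo(λx. (x x), ∅)]; E=∅; C=[AP]; D=∅⟩
[4] ⟨S=∅; E={x↦clo(λx. (x x), ∅)}; C=[(x x)]; D=[(∅, ∅, ∅)]⟩
[5] ⟨S=∅; E={x↦clo(λx. (x x), ∅)}; C=[x :: x :: AP]; D=[(∅, ∅, ∅)]⟩
[6] ⟨S=[clo(λx. (x x), ∅)]; E={x↦clo(λx. (x x), ∅)}; C=[x :: AP]; D=[(∅, ∅, ∅)]⟩
[7] ⟨S=[clo(λx. (x x), ∅) :: clo(λx. (x x), ∅)]; E={x↦clo(λx. (x x), ∅)}; C=[AP]; D=[(∅, ∅, ∅)]⟩
[8] ⟨S=∅; E={x↦clo(λx. (x x), ∅)}; C=[(x x)]; D=[(∅, {x↦clo(λx. (x x), ∅)}, ∅) :: (∅, ∅, ∅)]⟩
[9] ⟨S=∅; E={x↦clo(λx. (x x), ∅)}; C=[x :: x :: AP]; D=[(∅, {x↦clo(λx. (x x), ∅)}, ∅) :: (∅, ∅, ∅)]⟩
[10] ⟨S=[clo(λx. (x x), ∅)]; E={x↦clo(λx. (x x), ∅)}; C=[x :: AP]; D=[(∅, {x↦clo(λx. (x x), ∅)}, ∅) :: (∅, ∅, ∅)]⟩
[11] ⟨S=[clo(λx. (x x), ∅) :: clo(λx. (x x), ∅)]; E={x↦clo(λx. (x x), ∅)}; C=[AP]; D=[(∅, {x↦clo(λx. (x x), ∅)}, ∅) :: (∅, ∅, ∅)]⟩
[12] ⟨S=∅; E={x↦clo(λx. (x x), ∅)}; C=[(x x)]; D=[(∅, {x↦clo(λx. (x x), ∅)}, ∅) :: (∅, {x↦clo(λx. (x x), ∅)}, ∅) :: (∅, ∅, ∅)]⟩
[13] ⟨S=∅; E={x↦clo(λx. (x x), ∅)}; C=[x :: x :: AP]; D=[(∅, {x↦clo(λx. (x x), ∅)}, ∅) :: (∅, {x↦clo(λx. (x x), ∅)}, ∅) :: (∅, ∅, ∅)]⟩
[14] ⟨S=[clo(λx. (x x), ∅)]; E={x↦clo(λx. (x x), ∅)}; C=[x :: AP]; D=[(∅, {x↦clo(λx. (x x), ∅)}, ∅) :: (∅, {x↦clo(λx. (x x), ∅)}, ∅) :: (∅, ∅, ∅)]⟩
[15] ⟨S=[clo(λx. (x x), ∅) :: clo(λx. (x x), ∅)]; E={x↦clo(λx. (x x), ∅)}; C=[AP]; D=[(∅, {x↦clo(λx. (x x), ∅)}, ∅) :: (∅, {x↦clo(λx. (x x), ∅)}, ∅) :: (∅, ∅, ∅)]⟩
[16] ⟨S=∅; E={x↦clo(λx. (x x), ∅)}; C=[(x x)]; D=[(∅, {x↦clo(λx. (x x), ∅)}, ∅) :: (∅, {x↦clo(λx. (x x), ∅)}, ∅) :: (∅, {x↦clo(λx. (x x), ∅)}, ∅) :: (∅, ∅, ∅)]⟩
→ 16 transitions taken and the configuration is still not final: no result within 16 steps

Answer: DIVERGES (no final state within 16 steps)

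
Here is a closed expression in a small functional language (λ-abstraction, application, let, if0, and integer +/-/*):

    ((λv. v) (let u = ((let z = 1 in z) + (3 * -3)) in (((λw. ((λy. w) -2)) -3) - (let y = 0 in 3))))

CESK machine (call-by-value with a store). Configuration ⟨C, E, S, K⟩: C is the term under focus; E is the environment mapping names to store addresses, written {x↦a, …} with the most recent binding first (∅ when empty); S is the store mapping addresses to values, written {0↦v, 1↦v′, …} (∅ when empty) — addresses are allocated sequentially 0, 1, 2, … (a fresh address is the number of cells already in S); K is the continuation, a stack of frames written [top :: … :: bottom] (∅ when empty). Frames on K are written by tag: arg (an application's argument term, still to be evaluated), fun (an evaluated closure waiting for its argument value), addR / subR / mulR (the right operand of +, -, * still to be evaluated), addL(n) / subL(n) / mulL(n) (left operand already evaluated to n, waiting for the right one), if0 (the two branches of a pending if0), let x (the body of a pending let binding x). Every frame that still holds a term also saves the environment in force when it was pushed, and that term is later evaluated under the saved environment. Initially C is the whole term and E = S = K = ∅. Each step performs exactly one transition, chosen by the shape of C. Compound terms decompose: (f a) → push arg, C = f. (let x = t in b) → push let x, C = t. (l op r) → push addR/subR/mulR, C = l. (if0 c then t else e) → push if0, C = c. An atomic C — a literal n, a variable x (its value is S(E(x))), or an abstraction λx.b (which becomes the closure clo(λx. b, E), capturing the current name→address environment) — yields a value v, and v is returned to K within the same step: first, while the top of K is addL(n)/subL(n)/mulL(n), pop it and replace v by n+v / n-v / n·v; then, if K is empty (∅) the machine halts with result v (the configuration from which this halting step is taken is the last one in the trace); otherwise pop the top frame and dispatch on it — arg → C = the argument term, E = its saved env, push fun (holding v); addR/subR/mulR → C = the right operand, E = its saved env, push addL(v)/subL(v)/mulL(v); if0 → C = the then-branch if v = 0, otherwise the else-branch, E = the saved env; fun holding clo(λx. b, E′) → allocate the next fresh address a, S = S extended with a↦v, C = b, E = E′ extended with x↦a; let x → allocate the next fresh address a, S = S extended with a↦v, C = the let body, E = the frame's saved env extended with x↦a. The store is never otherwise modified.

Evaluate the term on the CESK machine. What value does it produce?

[0] <C=((λv. v) (let u = ((let z = 1 in z) + (3 * -3)) in (((λw. ((λy. w) -2)) -3) - (let y = 0 in 3)))), E=∅, S=∅, K=∅>
[1] <C=(λv. v), E=∅, S=∅, K=[arg]>
[2] <C=(let u = ((let z = 1 in z) + (3 * -3)) in (((λw. ((λy. w) -2)) -3) - (let y = 0 in 3))), E=∅, S=∅, K=[fun]>
[3] <C=((let z = 1 in z) + (3 * -3)), E=∅, S=∅, K=[let u :: fun]>
[4] <C=(let z = 1 in z), E=∅, S=∅, K=[addR :: let u :: fun]>
[5] <C=1, E=∅, S=∅, K=[let z :: addR :: let u :: fun]>
[6] <C=z, E={z↦0}, S={0↦1}, K=[addR :: let u :: fun]>
[7] <C=(3 * -3), E=∅, S={0↦1}, K=[addL(1) :: let u :: fun]>
[8] <C=3, E=∅, S={0↦1}, K=[mulR :: addL(1) :: let u :: fun]>
[9] <C=-3, E=∅, S={0↦1}, K=[mulL(3) :: addL(1) :: let u :: fun]>
[10] <C=(((λw. ((λy. w) -2)) -3) - (let y = 0 in 3)), E={u↦1}, S={0↦1, 1↦-8}, K=[fun]>
[11] <C=((λw. ((λy. w) -2)) -3), E={u↦1}, S={0↦1, 1↦-8}, K=[subR :: fun]>
[12] <C=(λw. ((λy. w) -2)), E={u↦1}, S={0↦1, 1↦-8}, K=[arg :: subR :: fun]>
[13] <C=-3, E={u↦1}, S={0↦1, 1↦-8}, K=[fun :: subR :: fun]>
[14] <C=((λy. w) -2), E={w↦2, u↦1}, S={0↦1, 1↦-8, 2↦-3}, K=[subR :: fun]>
[15] <C=(λy. w), E={w↦2, u↦1}, S={0↦1, 1↦-8, 2↦-3}, K=[arg :: subR :: fun]>
[16] <C=-2, E={w↦2, u↦1}, S={0↦1, 1↦-8, 2↦-3}, K=[fun :: subR :: fun]>
[17] <C=w, E={y↦3, w↦2, u↦1}, S={0↦1, 1↦-8, 2↦-3, 3↦-2}, K=[subR :: fun]>
[18] <C=(let y = 0 in 3), E={u↦1}, S={0↦1, 1↦-8, 2↦-3, 3↦-2}, K=[subL(-3) :: fun]>
[19] <C=0, E={u↦1}, S={0↦1, 1↦-8, 2↦-3, 3↦-2}, K=[let y :: subL(-3) :: fun]>
[20] <C=3, E={y↦4, u↦1}, S={0↦1, 1↦-8, 2↦-3, 3↦-2, 4↦0}, K=[subL(-3) :: fun]>
[21] <C=v, E={v↦5}, S={0↦1, 1↦-8, 2↦-3, 3↦-2, 4↦0, 5↦-6}, K=∅>
→ final value -6

Answer: -6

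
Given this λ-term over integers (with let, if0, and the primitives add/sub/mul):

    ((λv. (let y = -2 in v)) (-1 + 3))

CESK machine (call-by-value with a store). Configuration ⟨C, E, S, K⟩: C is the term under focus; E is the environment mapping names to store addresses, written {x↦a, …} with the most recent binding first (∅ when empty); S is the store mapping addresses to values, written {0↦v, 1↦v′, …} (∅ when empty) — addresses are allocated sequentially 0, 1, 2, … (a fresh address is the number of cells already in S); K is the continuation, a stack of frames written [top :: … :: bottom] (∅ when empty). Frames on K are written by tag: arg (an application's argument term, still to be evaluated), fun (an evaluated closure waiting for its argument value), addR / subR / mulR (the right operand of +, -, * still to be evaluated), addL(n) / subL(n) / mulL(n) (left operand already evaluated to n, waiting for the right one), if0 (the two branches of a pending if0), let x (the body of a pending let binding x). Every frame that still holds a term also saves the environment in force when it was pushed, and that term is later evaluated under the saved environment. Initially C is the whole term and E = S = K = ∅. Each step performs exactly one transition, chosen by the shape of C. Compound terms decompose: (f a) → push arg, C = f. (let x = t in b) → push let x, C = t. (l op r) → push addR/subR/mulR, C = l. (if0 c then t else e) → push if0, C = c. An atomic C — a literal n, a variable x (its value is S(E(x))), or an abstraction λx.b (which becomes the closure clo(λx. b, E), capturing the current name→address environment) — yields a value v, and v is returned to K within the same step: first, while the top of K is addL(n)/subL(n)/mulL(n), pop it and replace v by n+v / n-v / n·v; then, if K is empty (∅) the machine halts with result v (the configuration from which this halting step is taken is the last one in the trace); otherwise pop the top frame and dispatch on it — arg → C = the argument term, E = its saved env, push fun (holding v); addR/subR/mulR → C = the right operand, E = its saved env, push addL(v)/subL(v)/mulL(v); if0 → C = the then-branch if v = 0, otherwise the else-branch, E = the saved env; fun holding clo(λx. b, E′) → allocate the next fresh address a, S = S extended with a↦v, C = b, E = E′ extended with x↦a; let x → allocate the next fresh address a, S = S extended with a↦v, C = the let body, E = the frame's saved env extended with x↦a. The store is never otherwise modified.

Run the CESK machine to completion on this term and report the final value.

t=0: ⟨C=((λv. (let y = -2 in v)) (-1 + 3)); E=∅; S=∅; K=∅⟩
t=1: ⟨C=(λv. (let y = -2 in v)); E=∅; S=∅; K=[arg]⟩
t=2: ⟨C=(-1 + 3); E=∅; S=∅; K=[fun]⟩
t=3: ⟨C=-1; E=∅; S=∅; K=[addR :: fun]⟩
t=4: ⟨C=3; E=∅; S=∅; K=[addL(-1) :: fun]⟩
t=5: ⟨C=(let y = -2 in v); E={v↦0}; S={0↦2}; K=∅⟩
t=6: ⟨C=-2; E={v↦0}; S={0↦2}; K=[let y]⟩
t=7: ⟨C=v; E={y↦1, v↦0}; S={0↦2, 1↦-2}; K=∅⟩
→ final value 2

Answer: 2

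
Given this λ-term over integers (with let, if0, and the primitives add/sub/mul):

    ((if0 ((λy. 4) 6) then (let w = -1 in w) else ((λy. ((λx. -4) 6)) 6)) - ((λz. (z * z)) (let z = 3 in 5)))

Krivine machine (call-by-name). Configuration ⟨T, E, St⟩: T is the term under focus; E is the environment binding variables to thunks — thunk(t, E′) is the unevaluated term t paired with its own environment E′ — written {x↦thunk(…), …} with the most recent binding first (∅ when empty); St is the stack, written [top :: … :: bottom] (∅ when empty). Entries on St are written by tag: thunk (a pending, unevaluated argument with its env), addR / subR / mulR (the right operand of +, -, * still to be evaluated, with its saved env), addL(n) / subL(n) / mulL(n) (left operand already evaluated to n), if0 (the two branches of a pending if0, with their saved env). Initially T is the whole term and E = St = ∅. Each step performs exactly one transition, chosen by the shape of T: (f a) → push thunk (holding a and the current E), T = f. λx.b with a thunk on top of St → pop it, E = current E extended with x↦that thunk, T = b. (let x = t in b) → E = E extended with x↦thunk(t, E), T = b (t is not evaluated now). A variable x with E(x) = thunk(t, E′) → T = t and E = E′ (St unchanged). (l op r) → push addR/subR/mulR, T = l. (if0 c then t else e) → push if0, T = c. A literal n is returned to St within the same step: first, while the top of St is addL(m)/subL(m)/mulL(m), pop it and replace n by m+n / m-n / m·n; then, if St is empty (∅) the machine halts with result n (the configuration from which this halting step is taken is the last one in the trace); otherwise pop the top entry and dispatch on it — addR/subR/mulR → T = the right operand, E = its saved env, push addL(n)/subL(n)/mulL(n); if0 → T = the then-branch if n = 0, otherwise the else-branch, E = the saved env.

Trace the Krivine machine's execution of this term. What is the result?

Answer: -29

Machine steps:
step 0: <T=((if0 ((λy. 4) 6) then (let w = -1 in w) else ((λy. ((λx. -4) 6)) 6)) - ((λz. (z * z)) (let z = 3 in 5))), E=∅, St=∅>
step 1: <T=(if0 ((λy. 4) 6) then (let w = -1 in w) else ((λy. ((λx. -4) 6)) 6)), E=∅, St=[subR]>
step 2: <T=((λy. 4) 6), E=∅, St=[if0 :: subR]>
step 3: <T=(λy. 4), E=∅, St=[thunk :: if0 :: subR]>
step 4: <T=4, E={y↦thunk(6, ∅)}, St=[if0 :: subR]>
step 5: <T=((λy. ((λx. -4) 6)) 6), E=∅, St=[subR]>
step 6: <T=(λy. ((λx. -4) 6)), E=∅, St=[thunk :: subR]>
step 7: <T=((λx. -4) 6), E={y↦thunk(6, ∅)}, St=[subR]>
step 8: <T=(λx. -4), E={y↦thunk(6, ∅)}, St=[thunk :: subR]>
step 9: <T=-4, E={x↦thunk(6, {y↦thunk(6, ∅)}), y↦thunk(6, ∅)}, St=[subR]>
step 10: <T=((λz. (z * z)) (let z = 3 in 5)), E=∅, St=[subL(-4)]>
step 11: <T=(λz. (z * z)), E=∅, St=[thunk :: subL(-4)]>
step 12: <T=(z * z), E={z↦thunk((let z = 3 in 5), ∅)}, St=[subL(-4)]>
step 13: <T=z, E={z↦thunk((let z = 3 in 5), ∅)}, St=[mulR :: subL(-4)]>
step 14: <T=(let z = 3 in 5), E=∅, St=[mulR :: subL(-4)]>
step 15: <T=5, E={z↦thunk(3, ∅)}, St=[mulR :: subL(-4)]>
step 16: <T=z, E={z↦thunk((let z = 3 in 5), ∅)}, St=[mulL(5) :: subL(-4)]>
step 17: <T=(let z = 3 in 5), E=∅, St=[mulL(5) :: subL(-4)]>
step 18: <T=5, E={z↦thunk(3, ∅)}, St=[mulL(5) :: subL(-4)]>
→ final value -29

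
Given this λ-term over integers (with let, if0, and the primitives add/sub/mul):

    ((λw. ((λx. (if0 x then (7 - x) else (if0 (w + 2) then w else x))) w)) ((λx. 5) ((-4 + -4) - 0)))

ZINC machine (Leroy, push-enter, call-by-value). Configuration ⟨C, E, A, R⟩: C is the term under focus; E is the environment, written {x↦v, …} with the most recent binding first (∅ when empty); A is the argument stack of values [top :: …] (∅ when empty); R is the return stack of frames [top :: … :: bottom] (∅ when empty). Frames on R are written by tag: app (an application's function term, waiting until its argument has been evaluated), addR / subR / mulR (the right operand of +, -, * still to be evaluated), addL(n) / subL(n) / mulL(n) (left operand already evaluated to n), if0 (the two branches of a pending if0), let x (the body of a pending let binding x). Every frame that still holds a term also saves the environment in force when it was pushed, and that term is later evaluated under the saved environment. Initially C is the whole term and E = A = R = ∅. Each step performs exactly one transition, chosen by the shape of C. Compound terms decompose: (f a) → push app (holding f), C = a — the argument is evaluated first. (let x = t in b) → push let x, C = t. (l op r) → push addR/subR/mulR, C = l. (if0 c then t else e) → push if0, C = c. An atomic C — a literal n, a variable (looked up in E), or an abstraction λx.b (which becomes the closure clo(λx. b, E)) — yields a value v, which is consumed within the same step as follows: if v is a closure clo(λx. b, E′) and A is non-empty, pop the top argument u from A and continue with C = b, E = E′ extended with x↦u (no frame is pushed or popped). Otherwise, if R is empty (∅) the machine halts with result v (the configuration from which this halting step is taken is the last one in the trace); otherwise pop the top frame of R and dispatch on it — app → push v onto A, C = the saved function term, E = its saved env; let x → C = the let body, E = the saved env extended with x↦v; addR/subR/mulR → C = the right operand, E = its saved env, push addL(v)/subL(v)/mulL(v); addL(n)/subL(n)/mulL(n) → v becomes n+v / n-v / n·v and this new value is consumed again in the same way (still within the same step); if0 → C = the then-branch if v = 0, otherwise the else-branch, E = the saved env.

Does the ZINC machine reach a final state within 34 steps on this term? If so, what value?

step 0: <C=((λw. ((λx. (if0 x then (7 - x) else (if0 (w + 2) then w else x))) w)) ((λx. 5) ((-4 + -4) - 0))), E=∅, A=∅, R=∅>
step 1: <C=((λx. 5) ((-4 + -4) - 0)), E=∅, A=∅, R=[app]>
step 2: <C=((-4 + -4) - 0), E=∅, A=∅, R=[app :: app]>
step 3: <C=(-4 + -4), E=∅, A=∅, R=[subR :: app :: app]>
step 4: <C=-4, E=∅, A=∅, R=[addR :: subR :: app :: app]>
step 5: <C=-4, E=∅, A=∅, R=[addL(-4) :: subR :: app :: app]>
step 6: <C=0, E=∅, A=∅, R=[subL(-8) :: app :: app]>
step 7: <C=(λx. 5), E=∅, A=[-8], R=[app]>
step 8: <C=5, E={x↦-8}, A=∅, R=[app]>
step 9: <C=(λw. ((λx. (if0 x then (7 - x) else (if0 (w + 2) then w else x))) w)), E=∅, A=[5], R=∅>
step 10: <C=((λx. (if0 x then (7 - x) else (if0 (w + 2) then w else x))) w), E={w↦5}, A=∅, R=∅>
step 11: <C=w, E={w↦5}, A=∅, R=[app]>
step 12: <C=(λx. (if0 x then (7 - x) else (if0 (w + 2) then w else x))), E={w↦5}, A=[5], R=∅>
step 13: <C=(if0 x then (7 - x) else (if0 (w + 2) then w else x)), E={x↦5, w↦5}, A=∅, R=∅>
step 14: <C=x, E={x↦5, w↦5}, A=∅, R=[if0]>
step 15: <C=(if0 (w + 2) then w else x), E={x↦5, w↦5}, A=∅, R=∅>
step 16: <C=(w + 2), E={x↦5, w↦5}, A=∅, R=[if0]>
step 17: <C=w, E={x↦5, w↦5}, A=∅, R=[addR :: if0]>
step 18: <C=2, E={x↦5, w↦5}, A=∅, R=[addL(5) :: if0]>
step 19: <C=x, E={x↦5, w↦5}, A=∅, R=∅>
→ final value 5

Answer: 5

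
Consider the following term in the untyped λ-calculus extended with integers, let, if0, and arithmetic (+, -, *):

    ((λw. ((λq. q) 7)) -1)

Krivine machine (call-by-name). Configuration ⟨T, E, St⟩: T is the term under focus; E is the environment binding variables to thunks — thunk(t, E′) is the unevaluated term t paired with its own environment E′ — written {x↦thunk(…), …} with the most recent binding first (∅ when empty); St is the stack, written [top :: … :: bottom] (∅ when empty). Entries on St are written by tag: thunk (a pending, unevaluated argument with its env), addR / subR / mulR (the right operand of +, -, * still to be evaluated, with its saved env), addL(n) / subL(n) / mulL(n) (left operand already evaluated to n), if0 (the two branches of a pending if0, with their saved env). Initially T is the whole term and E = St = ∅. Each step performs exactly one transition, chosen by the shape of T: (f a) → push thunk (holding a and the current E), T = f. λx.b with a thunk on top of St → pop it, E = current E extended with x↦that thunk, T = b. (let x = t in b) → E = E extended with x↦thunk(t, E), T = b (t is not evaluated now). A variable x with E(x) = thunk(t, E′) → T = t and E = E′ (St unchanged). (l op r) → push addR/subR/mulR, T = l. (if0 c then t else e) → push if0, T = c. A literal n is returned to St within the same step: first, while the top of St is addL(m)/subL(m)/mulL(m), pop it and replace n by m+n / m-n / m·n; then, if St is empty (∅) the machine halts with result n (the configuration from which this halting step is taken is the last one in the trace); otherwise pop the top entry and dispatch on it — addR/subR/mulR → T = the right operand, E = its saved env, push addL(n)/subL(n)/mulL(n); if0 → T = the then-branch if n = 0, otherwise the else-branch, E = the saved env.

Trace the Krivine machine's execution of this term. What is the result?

Answer: 7

Machine steps:
step 0: [T=((λw. ((λq. q) 7)) -1) | E=∅ | St=∅]
step 1: [T=(λw. ((λq. q) 7)) | E=∅ | St=[thunk]]
step 2: [T=((λq. q) 7) | E={w↦thunk(-1, ∅)} | St=∅]
step 3: [T=(λq. q) | E={w↦thunk(-1, ∅)} | St=[thunk]]
step 4: [T=q | E={q↦thunk(7, {w↦thunk(-1, ∅)}), w↦thunk(-1, ∅)} | St=∅]
step 5: [T=7 | E={w↦thunk(-1, ∅)} | St=∅]
→ final value 7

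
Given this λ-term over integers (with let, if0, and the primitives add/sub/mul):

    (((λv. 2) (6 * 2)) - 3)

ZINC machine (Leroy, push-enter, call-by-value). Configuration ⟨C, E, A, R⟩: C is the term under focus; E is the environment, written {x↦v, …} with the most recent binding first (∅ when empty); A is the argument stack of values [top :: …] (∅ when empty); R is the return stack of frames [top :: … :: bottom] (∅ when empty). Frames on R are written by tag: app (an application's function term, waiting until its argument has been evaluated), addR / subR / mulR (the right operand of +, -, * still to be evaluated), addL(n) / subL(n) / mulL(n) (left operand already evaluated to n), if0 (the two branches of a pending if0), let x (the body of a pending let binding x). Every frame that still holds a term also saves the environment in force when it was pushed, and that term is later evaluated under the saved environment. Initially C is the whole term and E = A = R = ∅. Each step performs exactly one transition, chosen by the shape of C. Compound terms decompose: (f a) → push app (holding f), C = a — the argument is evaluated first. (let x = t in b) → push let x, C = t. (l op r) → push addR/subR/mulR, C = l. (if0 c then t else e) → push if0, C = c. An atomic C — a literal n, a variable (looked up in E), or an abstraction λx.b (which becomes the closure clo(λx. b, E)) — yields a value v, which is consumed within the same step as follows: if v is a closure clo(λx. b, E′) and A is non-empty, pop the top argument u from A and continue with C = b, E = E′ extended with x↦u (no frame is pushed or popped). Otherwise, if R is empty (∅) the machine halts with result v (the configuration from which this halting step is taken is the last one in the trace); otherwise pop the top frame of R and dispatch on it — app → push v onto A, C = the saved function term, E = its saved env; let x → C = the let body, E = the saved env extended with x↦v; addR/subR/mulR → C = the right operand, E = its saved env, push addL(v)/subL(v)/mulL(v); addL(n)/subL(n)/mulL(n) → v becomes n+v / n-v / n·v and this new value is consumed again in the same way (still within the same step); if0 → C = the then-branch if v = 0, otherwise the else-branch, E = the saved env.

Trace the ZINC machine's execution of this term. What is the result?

Answer: -1

Machine steps:
t=0: ⟨C=(((λv. 2) (6 * 2)) - 3); E=∅; A=∅; R=∅⟩
t=1: ⟨C=((λv. 2) (6 * 2)); E=∅; A=∅; R=[subR]⟩
t=2: ⟨C=(6 * 2); E=∅; A=∅; R=[app :: subR]⟩
t=3: ⟨C=6; E=∅; A=∅; R=[mulR :: app :: subR]⟩
t=4: ⟨C=2; E=∅; A=∅; R=[mulL(6) :: app :: subR]⟩
t=5: ⟨C=(λv. 2); E=∅; A=[12]; R=[subR]⟩
t=6: ⟨C=2; E={v↦12}; A=∅; R=[subR]⟩
t=7: ⟨C=3; E=∅; A=∅; R=[subL(2)]⟩
→ final value -1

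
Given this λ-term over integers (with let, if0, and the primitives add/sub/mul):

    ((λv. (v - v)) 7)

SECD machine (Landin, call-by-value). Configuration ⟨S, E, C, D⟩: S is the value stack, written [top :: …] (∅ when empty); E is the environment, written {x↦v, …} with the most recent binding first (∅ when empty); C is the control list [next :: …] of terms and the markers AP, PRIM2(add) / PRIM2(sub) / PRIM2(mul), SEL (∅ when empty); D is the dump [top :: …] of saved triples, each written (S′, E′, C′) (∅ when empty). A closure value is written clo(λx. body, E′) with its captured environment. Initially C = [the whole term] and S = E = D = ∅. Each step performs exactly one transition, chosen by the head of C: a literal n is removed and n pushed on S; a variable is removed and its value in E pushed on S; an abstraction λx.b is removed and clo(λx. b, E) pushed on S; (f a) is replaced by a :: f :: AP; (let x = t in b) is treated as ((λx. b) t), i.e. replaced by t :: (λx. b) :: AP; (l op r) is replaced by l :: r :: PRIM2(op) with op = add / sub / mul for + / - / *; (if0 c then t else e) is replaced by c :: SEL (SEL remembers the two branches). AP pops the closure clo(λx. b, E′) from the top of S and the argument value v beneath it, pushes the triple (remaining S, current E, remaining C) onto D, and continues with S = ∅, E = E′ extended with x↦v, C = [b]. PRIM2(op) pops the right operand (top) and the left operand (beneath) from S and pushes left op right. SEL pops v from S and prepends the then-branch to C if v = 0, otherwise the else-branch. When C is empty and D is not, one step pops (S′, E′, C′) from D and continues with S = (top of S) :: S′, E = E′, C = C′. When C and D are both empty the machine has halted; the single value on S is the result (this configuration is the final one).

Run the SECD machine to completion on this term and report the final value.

0. <S=∅, E=∅, C=[((λv. (v - v)) 7)], D=∅>
1. <S=∅, E=∅, C=[7 :: (λv. (v - v)) :: AP], D=∅>
2. <S=[7], E=∅, C=[(λv. (v - v)) :: AP], D=∅>
3. <S=[clo(λv. (v - v), ∅) :: 7], E=∅, C=[AP], D=∅>
4. <S=∅, E={v↦7}, C=[(v - v)], D=[(∅, ∅, ∅)]>
5. <S=∅, E={v↦7}, C=[v :: v :: PRIM2(sub)], D=[(∅, ∅, ∅)]>
6. <S=[7], E={v↦7}, C=[v :: PRIM2(sub)], D=[(∅, ∅, ∅)]>
7. <S=[7 :: 7], E={v↦7}, C=[PRIM2(sub)], D=[(∅, ∅, ∅)]>
8. <S=[0], E={v↦7}, C=∅, D=[(∅, ∅, ∅)]>
9. <S=[0], E=∅, C=∅, D=∅>
→ final value 0

Answer: 0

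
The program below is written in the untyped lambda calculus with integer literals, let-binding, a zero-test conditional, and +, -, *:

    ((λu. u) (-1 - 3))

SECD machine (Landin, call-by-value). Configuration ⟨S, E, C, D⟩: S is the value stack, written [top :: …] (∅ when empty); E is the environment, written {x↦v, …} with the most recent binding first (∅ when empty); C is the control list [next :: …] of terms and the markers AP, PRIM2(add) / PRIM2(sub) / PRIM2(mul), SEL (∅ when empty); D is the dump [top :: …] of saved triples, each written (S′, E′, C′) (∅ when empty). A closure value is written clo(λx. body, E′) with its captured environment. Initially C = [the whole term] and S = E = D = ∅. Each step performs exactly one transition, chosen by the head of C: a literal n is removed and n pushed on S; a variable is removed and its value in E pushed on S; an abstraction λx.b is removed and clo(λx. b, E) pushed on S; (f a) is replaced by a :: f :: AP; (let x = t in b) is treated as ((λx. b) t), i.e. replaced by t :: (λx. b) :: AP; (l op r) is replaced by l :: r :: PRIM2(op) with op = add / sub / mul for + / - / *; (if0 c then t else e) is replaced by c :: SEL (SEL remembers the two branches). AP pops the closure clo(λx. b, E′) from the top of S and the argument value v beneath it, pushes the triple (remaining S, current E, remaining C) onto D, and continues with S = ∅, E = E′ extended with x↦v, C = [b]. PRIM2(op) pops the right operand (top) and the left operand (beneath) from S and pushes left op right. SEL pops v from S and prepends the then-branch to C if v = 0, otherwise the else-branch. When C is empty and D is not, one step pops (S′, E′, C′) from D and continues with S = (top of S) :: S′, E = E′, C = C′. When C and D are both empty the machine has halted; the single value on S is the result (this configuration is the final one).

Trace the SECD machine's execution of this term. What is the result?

step 0: ⟨S=∅; E=∅; C=[((λu. u) (-1 - 3))]; D=∅⟩
step 1: ⟨S=∅; E=∅; C=[(-1 - 3) :: (λu. u) :: AP]; D=∅⟩
step 2: ⟨S=∅; E=∅; C=[-1 :: 3 :: PRIM2(sub) :: (λu. u) :: AP]; D=∅⟩
step 3: ⟨S=[-1]; E=∅; C=[3 :: PRIM2(sub) :: (λu. u) :: AP]; D=∅⟩
step 4: ⟨S=[3 :: -1]; E=∅; C=[PRIM2(sub) :: (λu. u) :: AP]; D=∅⟩
step 5: ⟨S=[-4]; E=∅; C=[(λu. u) :: AP]; D=∅⟩
step 6: ⟨S=[clo(λu. u, ∅) :: -4]; E=∅; C=[AP]; D=∅⟩
step 7: ⟨S=∅; E={u↦-4}; C=[u]; D=[(∅, ∅, ∅)]⟩
step 8: ⟨S=[-4]; E={u↦-4}; C=∅; D=[(∅, ∅, ∅)]⟩
step 9: ⟨S=[-4]; E=∅; C=∅; D=∅⟩
→ final value -4

Answer: -4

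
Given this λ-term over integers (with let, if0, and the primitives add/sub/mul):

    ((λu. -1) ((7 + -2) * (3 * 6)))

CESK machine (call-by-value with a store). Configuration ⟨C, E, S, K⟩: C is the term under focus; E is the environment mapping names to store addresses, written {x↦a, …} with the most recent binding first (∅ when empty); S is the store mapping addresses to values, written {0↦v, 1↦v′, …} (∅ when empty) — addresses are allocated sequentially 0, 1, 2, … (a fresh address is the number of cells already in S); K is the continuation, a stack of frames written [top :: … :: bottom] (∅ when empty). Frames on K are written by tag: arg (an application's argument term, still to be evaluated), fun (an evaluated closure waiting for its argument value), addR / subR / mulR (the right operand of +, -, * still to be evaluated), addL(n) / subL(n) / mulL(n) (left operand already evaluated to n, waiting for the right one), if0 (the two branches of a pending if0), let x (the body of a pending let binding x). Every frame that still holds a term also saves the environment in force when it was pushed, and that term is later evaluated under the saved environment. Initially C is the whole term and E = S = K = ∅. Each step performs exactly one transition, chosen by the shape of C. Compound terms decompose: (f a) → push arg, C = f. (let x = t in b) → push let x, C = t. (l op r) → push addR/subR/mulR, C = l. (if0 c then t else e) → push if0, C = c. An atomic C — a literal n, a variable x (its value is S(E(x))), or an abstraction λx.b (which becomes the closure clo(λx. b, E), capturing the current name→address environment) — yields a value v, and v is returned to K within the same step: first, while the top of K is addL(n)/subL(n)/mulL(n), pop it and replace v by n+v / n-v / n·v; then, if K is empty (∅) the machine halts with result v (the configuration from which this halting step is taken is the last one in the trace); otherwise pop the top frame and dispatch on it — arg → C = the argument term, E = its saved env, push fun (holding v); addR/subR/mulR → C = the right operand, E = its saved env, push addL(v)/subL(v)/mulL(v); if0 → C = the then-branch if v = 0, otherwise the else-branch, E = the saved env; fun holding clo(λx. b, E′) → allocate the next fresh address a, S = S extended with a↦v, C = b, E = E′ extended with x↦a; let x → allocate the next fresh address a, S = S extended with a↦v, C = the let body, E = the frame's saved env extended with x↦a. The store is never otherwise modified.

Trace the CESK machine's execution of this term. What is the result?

step 0: ⟨C=((λu. -1) ((7 + -2) * (3 * 6))); E=∅; S=∅; K=∅⟩
step 1: ⟨C=(λu. -1); E=∅; S=∅; K=[arg]⟩
step 2: ⟨C=((7 + -2) * (3 * 6)); E=∅; S=∅; K=[fun]⟩
step 3: ⟨C=(7 + -2); E=∅; S=∅; K=[mulR :: fun]⟩
step 4: ⟨C=7; E=∅; S=∅; K=[addR :: mulR :: fun]⟩
step 5: ⟨C=-2; E=∅; S=∅; K=[addL(7) :: mulR :: fun]⟩
step 6: ⟨C=(3 * 6); E=∅; S=∅; K=[mulL(5) :: fun]⟩
step 7: ⟨C=3; E=∅; S=∅; K=[mulR :: mulL(5) :: fun]⟩
step 8: ⟨C=6; E=∅; S=∅; K=[mulL(3) :: mulL(5) :: fun]⟩
step 9: ⟨C=-1; E={u↦0}; S={0↦90}; K=∅⟩
→ final value -1

Answer: -1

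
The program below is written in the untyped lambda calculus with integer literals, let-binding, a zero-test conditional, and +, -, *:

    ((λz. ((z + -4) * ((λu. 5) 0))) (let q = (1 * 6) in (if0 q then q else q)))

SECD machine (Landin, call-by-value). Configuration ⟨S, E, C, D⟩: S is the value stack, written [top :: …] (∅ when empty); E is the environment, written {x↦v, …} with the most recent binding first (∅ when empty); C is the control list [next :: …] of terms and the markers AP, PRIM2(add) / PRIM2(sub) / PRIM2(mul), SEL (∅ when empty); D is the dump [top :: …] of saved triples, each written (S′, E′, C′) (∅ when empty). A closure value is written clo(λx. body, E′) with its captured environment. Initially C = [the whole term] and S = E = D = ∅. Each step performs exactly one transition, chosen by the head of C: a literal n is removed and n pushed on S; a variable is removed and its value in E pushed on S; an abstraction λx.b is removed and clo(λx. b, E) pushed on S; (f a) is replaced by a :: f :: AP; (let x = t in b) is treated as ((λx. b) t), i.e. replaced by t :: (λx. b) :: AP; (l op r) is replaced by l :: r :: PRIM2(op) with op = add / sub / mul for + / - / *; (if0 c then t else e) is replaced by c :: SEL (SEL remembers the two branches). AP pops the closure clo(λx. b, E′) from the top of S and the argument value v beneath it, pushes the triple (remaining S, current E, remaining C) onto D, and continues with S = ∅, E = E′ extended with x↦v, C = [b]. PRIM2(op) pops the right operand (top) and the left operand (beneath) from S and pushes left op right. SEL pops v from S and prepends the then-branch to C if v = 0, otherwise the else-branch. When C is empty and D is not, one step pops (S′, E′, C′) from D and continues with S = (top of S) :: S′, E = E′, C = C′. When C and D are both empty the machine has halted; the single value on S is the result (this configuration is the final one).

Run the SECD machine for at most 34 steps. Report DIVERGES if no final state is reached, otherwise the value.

step 0: <S=∅, E=∅, C=[((λz. ((z + -4) * ((λu. 5) 0))) (let q = (1 * 6) in (if0 q then q else q)))], D=∅>
step 1: <S=∅, E=∅, C=[(let q = (1 * 6) in (if0 q then q else q)) :: (λz. ((z + -4) * ((λu. 5) 0))) :: AP], D=∅>
step 2: <S=∅, E=∅, C=[(1 * 6) :: (λq. (if0 q then q else q)) :: AP :: (λz. ((z + -4) * ((λu. 5) 0))) :: AP], D=∅>
step 3: <S=∅, E=∅, C=[1 :: 6 :: PRIM2(mul) :: (λq. (if0 q then q else q)) :: AP :: (λz. ((z + -4) * ((λu. 5) 0))) :: AP], D=∅>
step 4: <S=[1], E=∅, C=[6 :: PRIM2(mul) :: (λq. (if0 q then q else q)) :: AP :: (λz. ((z + -4) * ((λu. 5) 0))) :: AP], D=∅>
step 5: <S=[6 :: 1], E=∅, C=[PRIM2(mul) :: (λq. (if0 q then q else q)) :: AP :: (λz. ((z + -4) * ((λu. 5) 0))) :: AP], D=∅>
step 6: <S=[6], E=∅, C=[(λq. (if0 q then q else q)) :: AP :: (λz. ((z + -4) * ((λu. 5) 0))) :: AP], D=∅>
step 7: <S=[clo(λq. (if0 q then q else q), ∅) :: 6], E=∅, C=[AP :: (λz. ((z + -4) * ((λu. 5) 0))) :: AP], D=∅>
step 8: <S=∅, E={q↦6}, C=[(if0 q then q else q)], D=[(∅, ∅, [(λz. ((z + -4) * ((λu. 5) 0))) :: AP])]>
step 9: <S=∅, E={q↦6}, C=[q :: SEL], D=[(∅, ∅, [(λz. ((z + -4) * ((λu. 5) 0))) :: AP])]>
step 10: <S=[6], E={q↦6}, C=[SEL], D=[(∅, ∅, [(λz. ((z + -4) * ((λu. 5) 0))) :: AP])]>
step 11: <S=∅, E={q↦6}, C=[q], D=[(∅, ∅, [(λz. ((z + -4) * ((λu. 5) 0))) :: AP])]>
step 12: <S=[6], E={q↦6}, C=∅, D=[(∅, ∅, [(λz. ((z + -4) * ((λu. 5) 0))) :: AP])]>
step 13: <S=[6], E=∅, C=[(λz. ((z + -4) * ((λu. 5) 0))) :: AP], D=∅>
step 14: <S=[clo(λz. ((z + -4) * ((λu. 5) 0)), ∅) :: 6], E=∅, C=[AP], D=∅>
step 15: <S=∅, E={z↦6}, C=[((z + -4) * ((λu. 5) 0))], D=[(∅, ∅, ∅)]>
step 16: <S=∅, E={z↦6}, C=[(z + -4) :: ((λu. 5) 0) :: PRIM2(mul)], D=[(∅, ∅, ∅)]>
step 17: <S=∅, E={z↦6}, C=[z :: -4 :: PRIM2(add) :: ((λu. 5) 0) :: PRIM2(mul)], D=[(∅, ∅, ∅)]>
step 18: <S=[6], E={z↦6}, C=[-4 :: PRIM2(add) :: ((λu. 5) 0) :: PRIM2(mul)], D=[(∅, ∅, ∅)]>
step 19: <S=[-4 :: 6], E={z↦6}, C=[PRIM2(add) :: ((λu. 5) 0) :: PRIM2(mul)], D=[(∅, ∅, ∅)]>
step 20: <S=[2], E={z↦6}, C=[((λu. 5) 0) :: PRIM2(mul)], D=[(∅, ∅, ∅)]>
step 21: <S=[2], E={z↦6}, C=[0 :: (λu. 5) :: AP :: PRIM2(mul)], D=[(∅, ∅, ∅)]>
step 22: <S=[0 :: 2], E={z↦6}, C=[(λu. 5) :: AP :: PRIM2(mul)], D=[(∅, ∅, ∅)]>
step 23: <S=[clo(λu. 5, {z↦6}) :: 0 :: 2], E={z↦6}, C=[AP :: PRIM2(mul)], D=[(∅, ∅, ∅)]>
step 24: <S=∅, E={u↦0, z↦6}, C=[5], D=[([2], {z↦6}, [PRIM2(mul)]) :: (∅, ∅, ∅)]>
step 25: <S=[5], E={u↦0, z↦6}, C=∅, D=[([2], {z↦6}, [PRIM2(mul)]) :: (∅, ∅, ∅)]>
step 26: <S=[5 :: 2], E={z↦6}, C=[PRIM2(mul)], D=[(∅, ∅, ∅)]>
step 27: <S=[10], E={z↦6}, C=∅, D=[(∅, ∅, ∅)]>
step 28: <S=[10], E=∅, C=∅, D=∅>
→ final value 10

Answer: 10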